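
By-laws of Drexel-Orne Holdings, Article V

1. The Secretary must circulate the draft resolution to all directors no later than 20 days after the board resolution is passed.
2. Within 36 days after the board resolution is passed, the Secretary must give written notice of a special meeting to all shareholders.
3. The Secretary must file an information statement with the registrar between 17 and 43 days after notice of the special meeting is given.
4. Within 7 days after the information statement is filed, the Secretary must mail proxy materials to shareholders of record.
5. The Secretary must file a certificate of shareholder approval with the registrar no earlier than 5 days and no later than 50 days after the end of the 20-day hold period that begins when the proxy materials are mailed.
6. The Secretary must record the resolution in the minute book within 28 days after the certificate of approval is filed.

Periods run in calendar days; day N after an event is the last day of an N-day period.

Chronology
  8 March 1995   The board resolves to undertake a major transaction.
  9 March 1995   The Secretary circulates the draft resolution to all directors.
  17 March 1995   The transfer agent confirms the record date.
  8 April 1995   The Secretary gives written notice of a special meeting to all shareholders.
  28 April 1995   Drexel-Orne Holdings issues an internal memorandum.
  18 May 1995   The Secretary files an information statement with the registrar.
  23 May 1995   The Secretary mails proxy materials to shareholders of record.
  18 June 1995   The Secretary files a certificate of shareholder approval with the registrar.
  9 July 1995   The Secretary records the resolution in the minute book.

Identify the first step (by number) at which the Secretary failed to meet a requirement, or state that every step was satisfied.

(1) due by 8 March 1995 + 20 days = 28 March 1995; completed 9 March 1995, before the deadline.
(2) due by 8 March 1995 + 36 days = 13 April 1995; 8 April 1995 is within that limit.
(3) the permitted window runs from 8 April 1995 + 17 = 25 April 1995 to 8 April 1995 + 43 = 21 May 1995; done 18 May 1995 — within the window.
(4) due by 18 May 1995 + 7 days = 25 May 1995; 23 May 1995 is within that limit.
(5) the permitted window runs from 12 June 1995 + 5 = 17 June 1995 to 12 June 1995 + 50 = 1 August 1995; 18 June 1995 falls inside that range.
(6) due by 18 June 1995 + 28 days = 16 July 1995; completed 9 July 1995, before the deadline.

None — every step was satisfied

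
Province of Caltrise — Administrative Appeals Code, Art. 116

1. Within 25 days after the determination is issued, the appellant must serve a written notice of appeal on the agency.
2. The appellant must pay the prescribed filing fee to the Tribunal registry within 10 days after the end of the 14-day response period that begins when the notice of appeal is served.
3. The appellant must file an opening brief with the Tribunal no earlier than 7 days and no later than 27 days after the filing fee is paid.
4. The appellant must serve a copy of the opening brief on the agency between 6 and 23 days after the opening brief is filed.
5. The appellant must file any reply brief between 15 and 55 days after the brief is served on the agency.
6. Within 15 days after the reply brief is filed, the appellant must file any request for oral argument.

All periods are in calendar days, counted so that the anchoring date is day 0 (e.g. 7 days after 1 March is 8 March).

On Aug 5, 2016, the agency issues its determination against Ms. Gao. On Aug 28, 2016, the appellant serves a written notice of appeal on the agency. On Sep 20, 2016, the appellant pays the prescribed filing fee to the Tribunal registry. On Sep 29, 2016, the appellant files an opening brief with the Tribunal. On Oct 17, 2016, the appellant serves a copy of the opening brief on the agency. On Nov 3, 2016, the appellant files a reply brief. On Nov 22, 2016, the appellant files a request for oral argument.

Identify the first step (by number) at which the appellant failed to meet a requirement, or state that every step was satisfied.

Step 6

Step 1: 25 days after Aug 5, 2016 (when the determination is issued) is Aug 30, 2016; done Aug 28, 2016 — timely.
Step 2: 10 days after Sep 11, 2016 (end of the 14-day response period, which began when the notice of appeal is served on Aug 28, 2016) is Sep 21, 2016; Sep 20, 2016 is within that limit.
Step 3: the window is 7–27 days after Sep 20, 2016 (when the filing fee is paid), so Sep 27, 2016 through Oct 17, 2016; Sep 29, 2016 falls inside that range.
Step 4: the window is 6–23 days after Sep 29, 2016 (when the opening brief is filed), so Oct 5, 2016 through Oct 22, 2016; done Oct 17, 2016 — within the window.
Step 5: the window is 15–55 days after Oct 17, 2016 (when the brief is served on the agency), so Nov 1, 2016 through Dec 11, 2016; done Nov 3, 2016 — within the window.
Step 6: 15 days after Nov 3, 2016 (when the reply brief is filed) is Nov 18, 2016; not done until Nov 22, 2016, 4 days after the deadline.
The analysis stops there.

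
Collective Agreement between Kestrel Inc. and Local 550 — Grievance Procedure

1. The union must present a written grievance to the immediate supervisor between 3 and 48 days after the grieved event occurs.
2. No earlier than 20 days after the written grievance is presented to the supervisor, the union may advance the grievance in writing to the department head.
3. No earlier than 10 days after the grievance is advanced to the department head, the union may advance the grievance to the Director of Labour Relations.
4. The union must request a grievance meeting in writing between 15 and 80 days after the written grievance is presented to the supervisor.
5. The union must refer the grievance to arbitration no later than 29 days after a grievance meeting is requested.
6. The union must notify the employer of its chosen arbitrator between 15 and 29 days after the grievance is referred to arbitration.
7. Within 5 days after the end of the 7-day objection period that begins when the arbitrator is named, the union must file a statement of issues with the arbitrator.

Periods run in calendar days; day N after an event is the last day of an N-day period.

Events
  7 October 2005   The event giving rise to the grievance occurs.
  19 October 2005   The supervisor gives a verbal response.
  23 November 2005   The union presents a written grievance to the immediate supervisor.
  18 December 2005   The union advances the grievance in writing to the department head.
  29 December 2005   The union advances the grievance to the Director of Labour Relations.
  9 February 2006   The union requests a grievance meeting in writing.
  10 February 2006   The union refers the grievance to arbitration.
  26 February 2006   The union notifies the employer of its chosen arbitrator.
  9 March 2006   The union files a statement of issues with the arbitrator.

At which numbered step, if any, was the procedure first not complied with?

None — every step was satisfied

Step 1 — 3 and 48 days from 7 October 2005 (when the grieved event occurs) are 10 October 2005 and 24 November 2005 respectively; 23 November 2005 falls inside that range.
Step 2 — must wait 20 days from 23 November 2005 (when the written grievance is presented to the supervisor), so not before 13 December 2005; done 18 December 2005 — permitted.
Step 3 — must wait 10 days from 18 December 2005 (when the grievance is advanced to the department head), so not before 28 December 2005; 29 December 2005 is on or after that date.
Step 4 — 15 and 80 days from 23 November 2005 (when the written grievance is presented to the supervisor) are 8 December 2005 and 11 February 2006 respectively; done 9 February 2006, which is between those dates.
Step 5 — counting 29 days from 9 February 2006 (when a grievance meeting is requested) gives a deadline of 10 March 2006; done 10 February 2006 — timely.
Step 6 — 15 and 29 days from 10 February 2006 (when the grievance is referred to arbitration) are 25 February 2006 and 11 March 2006 respectively; done 26 February 2006, which is between those dates.
Step 7 — counting 5 days from 5 March 2006 (end of the 7-day objection period, which began when the arbitrator is named on 26 February 2006) gives a deadline of 10 March 2006; completed 9 March 2006, before the deadline.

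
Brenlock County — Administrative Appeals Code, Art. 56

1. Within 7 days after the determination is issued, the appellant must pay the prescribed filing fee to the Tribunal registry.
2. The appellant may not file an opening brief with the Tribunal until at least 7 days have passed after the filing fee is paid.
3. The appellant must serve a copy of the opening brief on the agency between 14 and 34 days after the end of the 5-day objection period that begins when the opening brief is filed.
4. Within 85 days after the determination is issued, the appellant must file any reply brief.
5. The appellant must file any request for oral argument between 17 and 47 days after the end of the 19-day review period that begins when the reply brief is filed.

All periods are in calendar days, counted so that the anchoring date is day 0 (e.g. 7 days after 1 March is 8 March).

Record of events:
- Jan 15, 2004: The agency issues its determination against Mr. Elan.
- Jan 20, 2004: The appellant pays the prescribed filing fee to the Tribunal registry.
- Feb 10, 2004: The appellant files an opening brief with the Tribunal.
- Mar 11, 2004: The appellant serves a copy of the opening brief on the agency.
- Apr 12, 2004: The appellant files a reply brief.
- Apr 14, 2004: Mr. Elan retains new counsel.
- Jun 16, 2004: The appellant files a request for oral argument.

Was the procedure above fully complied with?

No

Step 1 — counting 7 days from Jan 15, 2004 (when the determination is issued) gives a deadline of Jan 22, 2004; done Jan 20, 2004 — timely.
Step 2 — must wait 7 days from Jan 20, 2004 (when the filing fee is paid), so not before Jan 27, 2004; done Feb 10, 2004 — permitted.
Step 3 — 14 and 34 days from Feb 15, 2004 (end of the 5-day objection period, which began when the opening brief is filed on Feb 10, 2004) are Feb 29, 2004 and Mar 20, 2004 respectively; done Mar 11, 2004 — within the window.
Step 4 — counting 85 days from Jan 15, 2004 (when the determination is issued) gives a deadline of Apr 9, 2004; Apr 12, 2004 misses that deadline by 3 days.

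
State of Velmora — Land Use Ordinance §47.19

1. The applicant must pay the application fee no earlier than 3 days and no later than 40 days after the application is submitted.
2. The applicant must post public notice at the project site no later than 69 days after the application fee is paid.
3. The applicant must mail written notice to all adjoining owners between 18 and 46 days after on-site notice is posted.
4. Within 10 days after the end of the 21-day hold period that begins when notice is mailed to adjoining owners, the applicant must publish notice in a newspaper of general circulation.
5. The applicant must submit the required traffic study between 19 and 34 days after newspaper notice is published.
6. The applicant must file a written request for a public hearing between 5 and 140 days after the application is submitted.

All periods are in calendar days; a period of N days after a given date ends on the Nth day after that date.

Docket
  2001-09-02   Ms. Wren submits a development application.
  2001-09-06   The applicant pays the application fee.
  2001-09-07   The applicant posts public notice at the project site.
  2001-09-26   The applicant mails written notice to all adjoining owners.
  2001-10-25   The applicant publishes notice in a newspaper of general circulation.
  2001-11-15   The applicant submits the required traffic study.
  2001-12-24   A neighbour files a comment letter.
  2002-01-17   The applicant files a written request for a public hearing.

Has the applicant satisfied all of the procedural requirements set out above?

Yes

Step 1 — 3 and 40 days from 2001-09-02 (when the application is submitted) are 2001-09-05 and 2001-10-12 respectively; 2001-09-06 falls inside that range.
Step 2 — counting 69 days from 2001-09-06 (when the application fee is paid) gives a deadline of 2001-11-14; 2001-09-07 is within that limit.
Step 3 — 18 and 46 days from 2001-09-07 (when on-site notice is posted) are 2001-09-25 and 2001-10-23 respectively; done 2001-09-26, which is between those dates.
Step 4 — counting 10 days from 2001-10-17 (end of the 21-day hold period, which began when notice is mailed to adjoining owners on 2001-09-26) gives a deadline of 2001-10-27; completed 2001-10-25, before the deadline.
Step 5 — 19 and 34 days from 2001-10-25 (when newspaper notice is published) are 2001-11-13 and 2001-11-28 respectively; 2001-11-15 falls inside that range.
Step 6 — 5 and 140 days from 2001-09-02 (when the application is submitted) are 2001-09-07 and 2002-01-20 respectively; done 2002-01-17, which is between those dates.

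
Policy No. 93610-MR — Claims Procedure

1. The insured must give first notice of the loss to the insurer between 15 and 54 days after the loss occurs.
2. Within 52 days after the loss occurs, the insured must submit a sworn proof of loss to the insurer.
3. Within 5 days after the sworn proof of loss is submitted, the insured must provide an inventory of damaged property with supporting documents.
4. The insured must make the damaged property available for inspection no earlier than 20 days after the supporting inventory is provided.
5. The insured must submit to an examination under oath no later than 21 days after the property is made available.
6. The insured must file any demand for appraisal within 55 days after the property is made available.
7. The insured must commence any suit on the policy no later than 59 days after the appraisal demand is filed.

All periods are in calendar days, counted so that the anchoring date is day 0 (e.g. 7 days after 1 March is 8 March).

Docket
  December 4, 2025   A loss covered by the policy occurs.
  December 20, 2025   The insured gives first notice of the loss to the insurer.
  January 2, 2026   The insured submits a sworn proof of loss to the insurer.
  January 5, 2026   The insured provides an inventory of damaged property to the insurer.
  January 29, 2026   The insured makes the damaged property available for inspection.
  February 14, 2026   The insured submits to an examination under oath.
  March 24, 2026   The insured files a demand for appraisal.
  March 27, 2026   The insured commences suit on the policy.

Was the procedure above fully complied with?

Step 1 — 15 and 54 days from December 4, 2025 (when the loss occurs) are December 19, 2025 and January 27, 2026 respectively; December 20, 2025 falls inside that range.
Step 2 — counting 52 days from December 4, 2025 (when the loss occurs) gives a deadline of January 25, 2026; January 2, 2026 is within that limit.
Step 3 — counting 5 days from January 2, 2026 (when the sworn proof of loss is submitted) gives a deadline of January 7, 2026; done January 5, 2026 — timely.
Step 4 — must wait 20 days from January 5, 2026 (when the supporting inventory is provided), so not before January 25, 2026; done January 29, 2026, after the minimum wait.
Step 5 — counting 21 days from January 29, 2026 (when the property is made available) gives a deadline of February 19, 2026; done February 14, 2026 — timely.
Step 6 — counting 55 days from January 29, 2026 (when the property is made available) gives a deadline of March 25, 2026; done March 24, 2026 — timely.
Step 7 — counting 59 days from March 24, 2026 (when the appraisal demand is filed) gives a deadline of May 22, 2026; completed March 27, 2026, before the deadline.

Yes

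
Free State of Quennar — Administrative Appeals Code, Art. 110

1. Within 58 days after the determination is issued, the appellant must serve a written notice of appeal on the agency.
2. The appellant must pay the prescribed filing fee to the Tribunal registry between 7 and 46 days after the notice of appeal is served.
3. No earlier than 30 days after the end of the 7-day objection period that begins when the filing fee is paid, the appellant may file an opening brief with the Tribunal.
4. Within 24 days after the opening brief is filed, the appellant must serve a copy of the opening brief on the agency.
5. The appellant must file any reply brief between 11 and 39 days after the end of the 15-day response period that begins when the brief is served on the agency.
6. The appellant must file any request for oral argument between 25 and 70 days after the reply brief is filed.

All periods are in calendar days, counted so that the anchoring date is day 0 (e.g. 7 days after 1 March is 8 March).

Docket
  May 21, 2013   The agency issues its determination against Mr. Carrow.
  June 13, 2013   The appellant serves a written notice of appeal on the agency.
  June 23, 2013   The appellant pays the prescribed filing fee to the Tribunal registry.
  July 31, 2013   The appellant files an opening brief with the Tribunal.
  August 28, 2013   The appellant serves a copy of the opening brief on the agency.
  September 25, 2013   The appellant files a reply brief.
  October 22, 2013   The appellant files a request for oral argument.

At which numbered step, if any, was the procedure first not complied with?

Step 1 — counting 58 days from May 21, 2013 (when the determination is issued) gives a deadline of July 18, 2013; completed June 13, 2013, before the deadline.
Step 2 — 7 and 46 days from June 13, 2013 (when the notice of appeal is served) are June 20, 2013 and July 29, 2013 respectively; done June 23, 2013, which is between those dates.
Step 3 — must wait 30 days from June 30, 2013 (end of the 7-day objection period, which began when the filing fee is paid on June 23, 2013), so not before July 30, 2013; July 31, 2013 is on or after that date.
Step 4 — counting 24 days from July 31, 2013 (when the opening brief is filed) gives a deadline of August 24, 2013; August 28, 2013 misses that deadline by 4 days.

Step 4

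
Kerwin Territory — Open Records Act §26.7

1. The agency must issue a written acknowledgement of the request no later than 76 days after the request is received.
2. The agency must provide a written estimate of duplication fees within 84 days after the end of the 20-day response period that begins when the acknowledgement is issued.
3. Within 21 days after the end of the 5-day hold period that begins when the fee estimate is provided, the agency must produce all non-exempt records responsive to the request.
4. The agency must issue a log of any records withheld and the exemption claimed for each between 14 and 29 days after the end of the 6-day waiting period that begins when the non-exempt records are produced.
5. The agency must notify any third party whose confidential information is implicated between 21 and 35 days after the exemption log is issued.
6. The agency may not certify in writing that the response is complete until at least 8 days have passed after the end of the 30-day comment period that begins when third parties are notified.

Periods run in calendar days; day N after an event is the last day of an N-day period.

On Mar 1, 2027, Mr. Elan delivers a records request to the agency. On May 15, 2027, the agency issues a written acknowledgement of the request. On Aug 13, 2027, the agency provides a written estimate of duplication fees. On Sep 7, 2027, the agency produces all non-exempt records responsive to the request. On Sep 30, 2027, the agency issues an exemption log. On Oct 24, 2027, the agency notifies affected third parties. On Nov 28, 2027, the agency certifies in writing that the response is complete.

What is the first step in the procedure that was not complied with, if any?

(1) due by Mar 1, 2027 + 76 days = May 16, 2027; May 15, 2027 is within that limit.
(2) due by Jun 4, 2027 + 84 days = Aug 27, 2027; done Aug 13, 2027 — timely.
(3) due by Aug 18, 2027 + 21 days = Sep 8, 2027; done Sep 7, 2027 — timely.
(4) the permitted window runs from Sep 13, 2027 + 14 = Sep 27, 2027 to Sep 13, 2027 + 29 = Oct 12, 2027; Sep 30, 2027 falls inside that range.
(5) the permitted window runs from Sep 30, 2027 + 21 = Oct 21, 2027 to Sep 30, 2027 + 35 = Nov 4, 2027; Oct 24, 2027 falls inside that range.
(6) permitted from Nov 23, 2027 + 8 days = Dec 1, 2027 onward; done Nov 28, 2027 — 3 days too early.
The procedure was therefore not followed at step 6.

Step 6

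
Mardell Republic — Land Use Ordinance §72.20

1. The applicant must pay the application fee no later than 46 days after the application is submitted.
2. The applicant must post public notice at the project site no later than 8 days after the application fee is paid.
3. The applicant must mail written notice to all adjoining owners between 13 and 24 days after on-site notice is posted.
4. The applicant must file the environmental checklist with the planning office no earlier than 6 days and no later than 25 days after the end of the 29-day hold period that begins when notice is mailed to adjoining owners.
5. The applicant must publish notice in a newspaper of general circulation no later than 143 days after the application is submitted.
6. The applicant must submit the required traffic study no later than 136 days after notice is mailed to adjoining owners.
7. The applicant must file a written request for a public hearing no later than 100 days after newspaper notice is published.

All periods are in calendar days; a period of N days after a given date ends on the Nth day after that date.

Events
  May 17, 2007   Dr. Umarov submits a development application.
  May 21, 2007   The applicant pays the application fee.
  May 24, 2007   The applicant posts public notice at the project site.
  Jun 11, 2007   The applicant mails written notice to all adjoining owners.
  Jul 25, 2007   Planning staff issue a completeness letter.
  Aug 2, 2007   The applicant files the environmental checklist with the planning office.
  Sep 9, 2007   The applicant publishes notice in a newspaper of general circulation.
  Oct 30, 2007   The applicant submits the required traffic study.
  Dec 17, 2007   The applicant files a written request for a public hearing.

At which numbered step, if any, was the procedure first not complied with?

Step 6

(1) due by May 17, 2007 + 46 days = Jul 2, 2007; done May 21, 2007 — timely.
(2) due by May 21, 2007 + 8 days = May 29, 2007; done May 24, 2007 — timely.
(3) the permitted window runs from May 24, 2007 + 13 = Jun 6, 2007 to May 24, 2007 + 24 = Jun 17, 2007; done Jun 11, 2007 — within the window.
(4) the permitted window runs from Jul 10, 2007 + 6 = Jul 16, 2007 to Jul 10, 2007 + 25 = Aug 4, 2007; done Aug 2, 2007, which is between those dates.
(5) due by May 17, 2007 + 143 days = Oct 7, 2007; completed Sep 9, 2007, before the deadline.
(6) due by Jun 11, 2007 + 136 days = Oct 25, 2007; Oct 30, 2007 misses that deadline by 5 days.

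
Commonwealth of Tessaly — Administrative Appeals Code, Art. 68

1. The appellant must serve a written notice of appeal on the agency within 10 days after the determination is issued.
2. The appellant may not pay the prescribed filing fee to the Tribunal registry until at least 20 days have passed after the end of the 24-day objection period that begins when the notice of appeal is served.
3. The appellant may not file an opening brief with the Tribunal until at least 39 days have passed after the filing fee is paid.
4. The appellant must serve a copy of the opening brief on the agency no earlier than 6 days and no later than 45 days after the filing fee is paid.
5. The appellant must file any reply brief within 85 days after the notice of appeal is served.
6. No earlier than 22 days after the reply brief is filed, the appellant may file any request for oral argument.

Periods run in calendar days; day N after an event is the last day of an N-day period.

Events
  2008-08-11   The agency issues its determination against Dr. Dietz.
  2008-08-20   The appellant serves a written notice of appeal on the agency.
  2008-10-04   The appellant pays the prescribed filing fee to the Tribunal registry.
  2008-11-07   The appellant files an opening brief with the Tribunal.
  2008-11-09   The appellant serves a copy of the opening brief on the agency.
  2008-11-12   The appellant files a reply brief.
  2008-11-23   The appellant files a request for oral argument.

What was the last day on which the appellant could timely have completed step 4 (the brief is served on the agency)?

2008-11-18

Step 4 runs from 2008-10-04, when the filing fee is paid. The window is 6–45 days after 2008-10-04; it closes on 2008-11-18.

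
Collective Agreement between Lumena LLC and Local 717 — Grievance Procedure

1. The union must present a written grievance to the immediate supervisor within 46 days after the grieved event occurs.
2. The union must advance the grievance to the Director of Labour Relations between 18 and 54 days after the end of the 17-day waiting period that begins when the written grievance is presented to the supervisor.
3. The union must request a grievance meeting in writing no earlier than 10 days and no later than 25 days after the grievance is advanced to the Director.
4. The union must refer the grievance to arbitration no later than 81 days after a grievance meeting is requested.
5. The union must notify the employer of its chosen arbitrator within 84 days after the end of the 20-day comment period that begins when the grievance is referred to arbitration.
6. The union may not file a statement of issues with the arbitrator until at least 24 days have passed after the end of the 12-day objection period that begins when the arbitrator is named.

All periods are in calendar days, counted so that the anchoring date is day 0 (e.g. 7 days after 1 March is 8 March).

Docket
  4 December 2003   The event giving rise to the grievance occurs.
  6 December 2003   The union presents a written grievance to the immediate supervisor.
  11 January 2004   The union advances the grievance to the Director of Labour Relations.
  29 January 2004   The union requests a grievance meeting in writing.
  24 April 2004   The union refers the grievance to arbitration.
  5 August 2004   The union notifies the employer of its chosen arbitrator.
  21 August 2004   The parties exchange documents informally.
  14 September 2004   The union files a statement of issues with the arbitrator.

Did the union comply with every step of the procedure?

(1) due by 4 December 2003 + 46 days = 19 January 2004; completed 6 December 2003, before the deadline.
(2) the permitted window runs from 23 December 2003 + 18 = 10 January 2004 to 23 December 2003 + 54 = 15 February 2004; done 11 January 2004, which is between those dates.
(3) the permitted window runs from 11 January 2004 + 10 = 21 January 2004 to 11 January 2004 + 25 = 5 February 2004; done 29 January 2004, which is between those dates.
(4) due by 29 January 2004 + 81 days = 19 April 2004; 24 April 2004 misses that deadline by 5 days.
No need to go further; step 4 was not satisfied.

No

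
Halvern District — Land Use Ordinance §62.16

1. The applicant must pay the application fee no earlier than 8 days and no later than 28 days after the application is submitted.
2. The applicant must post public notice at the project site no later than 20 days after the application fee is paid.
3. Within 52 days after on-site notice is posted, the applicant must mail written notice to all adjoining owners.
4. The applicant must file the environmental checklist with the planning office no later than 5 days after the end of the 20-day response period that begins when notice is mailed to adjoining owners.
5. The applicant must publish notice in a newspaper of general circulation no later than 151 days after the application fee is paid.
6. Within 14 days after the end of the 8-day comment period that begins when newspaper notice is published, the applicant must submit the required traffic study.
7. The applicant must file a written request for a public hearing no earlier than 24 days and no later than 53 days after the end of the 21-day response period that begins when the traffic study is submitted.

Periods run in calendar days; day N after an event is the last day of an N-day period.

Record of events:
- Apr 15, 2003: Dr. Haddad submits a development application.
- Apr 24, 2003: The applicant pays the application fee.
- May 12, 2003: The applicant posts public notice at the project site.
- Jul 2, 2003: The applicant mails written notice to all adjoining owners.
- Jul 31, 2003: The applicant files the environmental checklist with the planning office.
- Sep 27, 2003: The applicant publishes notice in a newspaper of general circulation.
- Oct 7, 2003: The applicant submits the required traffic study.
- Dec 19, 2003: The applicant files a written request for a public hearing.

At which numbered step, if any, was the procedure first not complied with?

Step 4

Step 1: the window is 8–28 days after Apr 15, 2003 (when the application is submitted), so Apr 23, 2003 through May 13, 2003; Apr 24, 2003 falls inside that range.
Step 2: 20 days after Apr 24, 2003 (when the application fee is paid) is May 14, 2003; May 12, 2003 is within that limit.
Step 3: 52 days after May 12, 2003 (when on-site notice is posted) is Jul 3, 2003; done Jul 2, 2003 — timely.
Step 4: 5 days after Jul 22, 2003 (end of the 20-day response period, which began when notice is mailed to adjoining owners on Jul 2, 2003) is Jul 27, 2003; Jul 31, 2003 misses that deadline by 4 days.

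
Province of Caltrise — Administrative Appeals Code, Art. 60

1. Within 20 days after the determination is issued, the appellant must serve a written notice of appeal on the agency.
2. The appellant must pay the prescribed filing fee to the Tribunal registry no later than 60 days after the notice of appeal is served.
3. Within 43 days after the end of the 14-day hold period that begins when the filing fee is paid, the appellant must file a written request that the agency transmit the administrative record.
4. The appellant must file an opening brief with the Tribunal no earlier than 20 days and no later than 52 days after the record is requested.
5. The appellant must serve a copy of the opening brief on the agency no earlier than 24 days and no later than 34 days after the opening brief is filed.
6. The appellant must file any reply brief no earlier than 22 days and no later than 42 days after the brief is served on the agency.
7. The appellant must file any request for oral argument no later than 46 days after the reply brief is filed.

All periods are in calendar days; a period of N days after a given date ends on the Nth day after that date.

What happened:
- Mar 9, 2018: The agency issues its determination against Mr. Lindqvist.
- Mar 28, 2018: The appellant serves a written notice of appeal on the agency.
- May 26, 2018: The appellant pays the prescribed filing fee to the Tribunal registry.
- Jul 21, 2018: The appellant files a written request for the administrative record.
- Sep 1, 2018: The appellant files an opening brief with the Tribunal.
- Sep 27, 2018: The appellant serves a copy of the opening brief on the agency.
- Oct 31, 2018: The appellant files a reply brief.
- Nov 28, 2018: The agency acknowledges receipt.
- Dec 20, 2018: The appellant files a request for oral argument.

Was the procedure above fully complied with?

No

(1) due by Mar 9, 2018 + 20 days = Mar 29, 2018; completed Mar 28, 2018, before the deadline.
(2) due by Mar 28, 2018 + 60 days = May 27, 2018; done May 26, 2018 — timely.
(3) due by Jun 9, 2018 + 43 days = Jul 22, 2018; Jul 21, 2018 is within that limit.
(4) the permitted window runs from Jul 21, 2018 + 20 = Aug 10, 2018 to Jul 21, 2018 + 52 = Sep 11, 2018; Sep 1, 2018 falls inside that range.
(5) the permitted window runs from Sep 1, 2018 + 24 = Sep 25, 2018 to Sep 1, 2018 + 34 = Oct 5, 2018; Sep 27, 2018 falls inside that range.
(6) the permitted window runs from Sep 27, 2018 + 22 = Oct 19, 2018 to Sep 27, 2018 + 42 = Nov 8, 2018; done Oct 31, 2018, which is between those dates.
(7) due by Oct 31, 2018 + 46 days = Dec 16, 2018; done Dec 20, 2018 — 4 days late.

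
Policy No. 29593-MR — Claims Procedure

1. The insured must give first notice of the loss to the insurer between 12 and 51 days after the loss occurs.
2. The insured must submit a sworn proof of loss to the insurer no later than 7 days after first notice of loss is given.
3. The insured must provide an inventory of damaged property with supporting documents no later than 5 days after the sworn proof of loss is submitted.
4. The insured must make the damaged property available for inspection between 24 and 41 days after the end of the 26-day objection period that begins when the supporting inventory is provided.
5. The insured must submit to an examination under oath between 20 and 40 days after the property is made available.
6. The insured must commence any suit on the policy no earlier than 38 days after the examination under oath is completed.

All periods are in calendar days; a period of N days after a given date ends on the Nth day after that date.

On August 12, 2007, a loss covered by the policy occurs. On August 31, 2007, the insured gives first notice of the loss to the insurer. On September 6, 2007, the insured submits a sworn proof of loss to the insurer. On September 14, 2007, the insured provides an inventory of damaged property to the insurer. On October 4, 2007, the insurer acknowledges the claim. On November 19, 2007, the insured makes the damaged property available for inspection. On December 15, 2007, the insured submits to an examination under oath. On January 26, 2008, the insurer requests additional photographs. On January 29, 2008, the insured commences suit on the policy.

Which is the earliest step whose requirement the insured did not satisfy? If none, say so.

Step 3

Step 1: the window is 12–51 days after August 12, 2007 (when the loss occurs), so August 24, 2007 through October 2, 2007; done August 31, 2007, which is between those dates.
Step 2: 7 days after August 31, 2007 (when first notice of loss is given) is September 7, 2007; September 6, 2007 is within that limit.
Step 3: 5 days after September 6, 2007 (when the sworn proof of loss is submitted) is September 11, 2007; done September 14, 2007 — 3 days late.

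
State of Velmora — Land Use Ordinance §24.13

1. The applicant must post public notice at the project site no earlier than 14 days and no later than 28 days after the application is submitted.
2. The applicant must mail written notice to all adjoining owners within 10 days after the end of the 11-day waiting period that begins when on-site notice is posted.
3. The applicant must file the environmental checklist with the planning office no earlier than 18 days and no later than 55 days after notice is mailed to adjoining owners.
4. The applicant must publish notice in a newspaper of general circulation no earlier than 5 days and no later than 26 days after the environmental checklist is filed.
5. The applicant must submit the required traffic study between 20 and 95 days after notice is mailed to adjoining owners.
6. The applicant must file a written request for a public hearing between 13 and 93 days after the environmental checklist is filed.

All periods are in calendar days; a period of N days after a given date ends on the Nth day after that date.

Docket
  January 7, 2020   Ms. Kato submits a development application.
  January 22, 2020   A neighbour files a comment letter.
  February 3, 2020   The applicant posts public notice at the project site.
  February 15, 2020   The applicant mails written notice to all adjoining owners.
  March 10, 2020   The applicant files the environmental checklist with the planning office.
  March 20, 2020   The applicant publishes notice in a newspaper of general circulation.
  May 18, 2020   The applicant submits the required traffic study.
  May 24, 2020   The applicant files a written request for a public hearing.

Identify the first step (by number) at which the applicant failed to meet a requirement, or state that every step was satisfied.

(1) the permitted window runs from January 7, 2020 + 14 = January 21, 2020 to January 7, 2020 + 28 = February 4, 2020; February 3, 2020 falls inside that range.
(2) due by February 14, 2020 + 10 days = February 24, 2020; done February 15, 2020 — timely.
(3) the permitted window runs from February 15, 2020 + 18 = March 4, 2020 to February 15, 2020 + 55 = April 10, 2020; done March 10, 2020, which is between those dates.
(4) the permitted window runs from March 10, 2020 + 5 = March 15, 2020 to March 10, 2020 + 26 = April 5, 2020; done March 20, 2020, which is between those dates.
(5) the permitted window runs from February 15, 2020 + 20 = March 6, 2020 to February 15, 2020 + 95 = May 20, 2020; done May 18, 2020 — within the window.
(6) the permitted window runs from March 10, 2020 + 13 = March 23, 2020 to March 10, 2020 + 93 = June 11, 2020; done May 24, 2020 — within the window.

None — every step was satisfied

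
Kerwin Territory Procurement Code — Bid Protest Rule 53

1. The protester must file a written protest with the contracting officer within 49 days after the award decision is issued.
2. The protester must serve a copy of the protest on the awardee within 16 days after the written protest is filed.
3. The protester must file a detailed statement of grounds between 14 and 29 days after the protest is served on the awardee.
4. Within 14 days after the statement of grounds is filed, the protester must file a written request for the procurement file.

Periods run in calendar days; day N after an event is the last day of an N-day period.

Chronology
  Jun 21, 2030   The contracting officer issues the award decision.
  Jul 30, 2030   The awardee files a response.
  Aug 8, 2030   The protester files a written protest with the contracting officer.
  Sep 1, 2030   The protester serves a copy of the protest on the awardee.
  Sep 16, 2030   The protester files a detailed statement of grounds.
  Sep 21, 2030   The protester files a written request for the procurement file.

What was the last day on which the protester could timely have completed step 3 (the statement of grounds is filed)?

Step 3 runs from Sep 1, 2030, when the protest is served on the awardee. The window is 14–29 days after Sep 1, 2030; it closes on Sep 30, 2030.

Sep 30, 2030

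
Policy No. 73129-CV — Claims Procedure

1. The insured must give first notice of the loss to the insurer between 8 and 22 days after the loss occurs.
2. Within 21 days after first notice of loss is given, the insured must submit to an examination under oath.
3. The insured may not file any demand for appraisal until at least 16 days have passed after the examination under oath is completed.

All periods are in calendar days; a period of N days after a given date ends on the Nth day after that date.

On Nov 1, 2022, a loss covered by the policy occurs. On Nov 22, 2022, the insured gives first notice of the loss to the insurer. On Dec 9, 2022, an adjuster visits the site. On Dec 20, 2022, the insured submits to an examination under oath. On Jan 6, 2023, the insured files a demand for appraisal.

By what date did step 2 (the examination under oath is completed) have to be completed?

Step 2 runs from Nov 22, 2022, when first notice of loss is given. 21 days after Nov 22, 2022 is Dec 13, 2022.

Dec 13, 2022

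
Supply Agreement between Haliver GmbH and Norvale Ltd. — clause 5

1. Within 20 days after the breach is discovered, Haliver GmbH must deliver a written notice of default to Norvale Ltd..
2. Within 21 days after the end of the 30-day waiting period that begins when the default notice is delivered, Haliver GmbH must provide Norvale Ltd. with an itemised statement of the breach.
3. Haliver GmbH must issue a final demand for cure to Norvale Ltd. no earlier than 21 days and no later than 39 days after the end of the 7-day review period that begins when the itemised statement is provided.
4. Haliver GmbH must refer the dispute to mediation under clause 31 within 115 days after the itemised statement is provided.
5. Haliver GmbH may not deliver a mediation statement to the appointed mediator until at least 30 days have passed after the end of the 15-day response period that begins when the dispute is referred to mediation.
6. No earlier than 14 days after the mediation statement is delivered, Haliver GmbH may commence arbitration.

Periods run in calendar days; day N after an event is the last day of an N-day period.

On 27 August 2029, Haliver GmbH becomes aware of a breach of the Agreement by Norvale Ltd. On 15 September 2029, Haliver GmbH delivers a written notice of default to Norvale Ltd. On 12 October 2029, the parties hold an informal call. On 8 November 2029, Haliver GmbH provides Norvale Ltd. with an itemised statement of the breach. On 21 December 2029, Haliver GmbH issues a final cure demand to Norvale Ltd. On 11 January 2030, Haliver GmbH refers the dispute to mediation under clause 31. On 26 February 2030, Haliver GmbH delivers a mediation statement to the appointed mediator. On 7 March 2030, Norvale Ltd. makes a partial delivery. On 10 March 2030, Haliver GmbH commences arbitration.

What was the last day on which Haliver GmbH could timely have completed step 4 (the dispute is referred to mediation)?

Step 4 runs from 8 November 2029, when the itemised statement is provided. 115 days after 8 November 2029 is 3 March 2030.

3 March 2030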